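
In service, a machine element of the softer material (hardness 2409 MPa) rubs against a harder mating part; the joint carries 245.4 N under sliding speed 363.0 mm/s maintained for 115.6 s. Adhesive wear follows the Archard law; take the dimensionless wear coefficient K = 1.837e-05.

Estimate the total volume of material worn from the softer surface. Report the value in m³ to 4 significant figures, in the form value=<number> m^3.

value=7.853e-11 m^3

Intermediate values are displayed rounded; the algebra holds full precision; one last rounding, at four significant digits.
Sliding speed v = 363.0 mm/s = 0.3630 m/s. The distance L = v·t = 0.3630 m/s × 115.6 s = 41.96 m.
Hardness H = 2409 MPa = 2.409e+09 Pa.
Restated in SI base units: W = 245.4 N, H = 2.409e+09 Pa, K = 1.837e-05.
Archard relation: V = K·W·L/H = 1.837e-05 · 245.4 · 41.96 / 2.409e+09 = 7.853e-11 m³.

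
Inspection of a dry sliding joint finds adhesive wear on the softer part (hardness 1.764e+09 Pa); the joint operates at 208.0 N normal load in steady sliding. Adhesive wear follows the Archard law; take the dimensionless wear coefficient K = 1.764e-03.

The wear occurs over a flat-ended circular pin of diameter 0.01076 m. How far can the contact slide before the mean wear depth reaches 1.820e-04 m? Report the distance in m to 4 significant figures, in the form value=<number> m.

value=79.57 m

Each operation maintains exact precision — the intermediates are displayed rounded — one last rounding, at 4 significant figures.
Convert: Contact area A = π·d²/4 = π·(0.01076 m)²/4 = 9.093e-05 m².
Collected in SI base units: W = 208.0 N, H = 1.764e+09 Pa, K = 1.764e-03.
Limit volume V_lim = h_lim·A = 1.820e-04 · 9.093e-05 = 1.655e-08 m³.
Thus life L = V_lim·H/(K·W) = 1.655e-08 · 1.764e+09 / (1.764e-03 · 208.0) = 79.57 m.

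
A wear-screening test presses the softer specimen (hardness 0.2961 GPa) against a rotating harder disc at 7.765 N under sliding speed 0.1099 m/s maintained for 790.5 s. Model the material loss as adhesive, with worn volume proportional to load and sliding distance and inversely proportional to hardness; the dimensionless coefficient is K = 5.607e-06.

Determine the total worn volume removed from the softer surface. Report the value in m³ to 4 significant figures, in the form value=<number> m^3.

Shown intermediates are rounded; all arithmetic carries full precision — rounded once at the end, at 4 significant digits.
Distance covered L = v·t = 0.1099 m/s × 790.5 s = 86.88 m.
Hardness H = 0.2961 GPa = 2.961e+08 Pa.
In SI base units, W = 7.765 N, H = 2.961e+08 Pa, K = 5.607e-06.
Worn volume V = K·W·L/H = 5.607e-06 · 7.765 · 86.88 / 2.961e+08 = 1.277e-11 m³.

value=1.277e-11 m^3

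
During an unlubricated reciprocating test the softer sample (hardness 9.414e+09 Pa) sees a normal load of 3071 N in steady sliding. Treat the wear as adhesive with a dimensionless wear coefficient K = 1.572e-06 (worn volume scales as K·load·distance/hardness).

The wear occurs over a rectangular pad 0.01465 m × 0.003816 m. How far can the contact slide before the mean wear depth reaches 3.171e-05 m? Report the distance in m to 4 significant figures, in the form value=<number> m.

value=3457 m

Quoted intermediates are rounded; each operation maintains full float precision — a lone final rounding: 4 significant figures.
Contact area A = 0.01465 m × 0.003816 m = 5.590e-05 m².
In SI base units, W = 3071 N, H = 9.414e+09 Pa, K = 1.572e-06.
Permissible volume V_lim = h_lim·A = 3.171e-05 · 5.590e-05 = 1.773e-09 m³.
So the life L = V_lim·H/(K·W) = 1.773e-09 · 9.414e+09 / (1.572e-06 · 3071) = 3457 m.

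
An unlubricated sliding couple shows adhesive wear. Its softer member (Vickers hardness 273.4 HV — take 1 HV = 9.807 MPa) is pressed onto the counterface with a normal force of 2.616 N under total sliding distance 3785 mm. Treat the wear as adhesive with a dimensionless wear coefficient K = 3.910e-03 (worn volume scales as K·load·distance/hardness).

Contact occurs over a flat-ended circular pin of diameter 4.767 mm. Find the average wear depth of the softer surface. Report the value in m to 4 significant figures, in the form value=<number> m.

Quoted intermediates are rounded — the computation keeps full precision. Rounded just once to four significant digits.
Convert: Distance L = 3785 mm = 3.785 m.
Convert: Hardness H = 273.4 HV × 9.807 MPa/HV = 2681 MPa = 2.681e+09 Pa.
Convert: Pin diameter d = 4.767 mm = 0.004767 m. Contact area A = π·d²/4 = π·(0.004767 m)²/4 = 1.785e-05 m².
As SI base values: W = 2.616 N, H = 2.681e+09 Pa, K = 3.910e-03.
Wear volume V = K·W·L/H = 3.910e-03 · 2.616 · 3.785 / 2.681e+09 = 1.444e-11 m³.
Depth h = V/A = 1.444e-11 / 1.785e-05 = 8.090e-07 m.

value=8.090e-07 m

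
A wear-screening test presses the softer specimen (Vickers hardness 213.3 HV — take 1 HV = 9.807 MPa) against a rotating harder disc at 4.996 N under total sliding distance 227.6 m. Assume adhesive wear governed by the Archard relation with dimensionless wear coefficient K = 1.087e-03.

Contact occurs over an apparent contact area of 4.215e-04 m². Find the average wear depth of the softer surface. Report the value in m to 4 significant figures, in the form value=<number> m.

All working math carries full precision; the intermediates are printed rounded, and rounded just once: four significant figures.
Hardness H = 213.3 HV × 9.807 MPa/HV = 2092 MPa = 2.092e+09 Pa.
As SI base values: W = 4.996 N, H = 2.092e+09 Pa, K = 1.087e-03.
Archard volume V = K·W·L/H = 1.087e-03 · 4.996 · 227.6 / 2.092e+09 = 5.909e-10 m³.
Mean depth h = V/A = 5.909e-10 / 4.215e-04 = 1.402e-06 m.

value=1.402e-06 m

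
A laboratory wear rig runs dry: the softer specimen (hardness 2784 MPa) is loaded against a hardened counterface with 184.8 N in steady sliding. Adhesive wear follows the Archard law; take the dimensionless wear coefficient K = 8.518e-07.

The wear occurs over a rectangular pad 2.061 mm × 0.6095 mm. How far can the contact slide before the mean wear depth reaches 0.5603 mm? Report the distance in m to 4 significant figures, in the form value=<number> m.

value=1.245e+04 m

Intermediates appear rounded; each operation maintains full float precision. Rounded just once: 4 significant figures.
Hardness H = 2784 MPa = 2.784e+09 Pa.
Pad sides 2.061 mm × 0.6095 mm = 2.061e-03 m × 6.095e-04 m. Contact area A = 2.061e-03 m × 6.095e-04 m = 1.256e-06 m².
Depth limit h_lim = 0.5603 mm = 5.603e-04 m.
In SI base units, W = 184.8 N, H = 2.784e+09 Pa, K = 8.518e-07.
At the depth limit, V_lim = h_lim·A = 5.603e-04 · 1.256e-06 = 7.038e-10 m³.
Life L = V_lim·H/(K·W) = 7.038e-10 · 2.784e+09 / (8.518e-07 · 184.8) = 1.245e+04 m.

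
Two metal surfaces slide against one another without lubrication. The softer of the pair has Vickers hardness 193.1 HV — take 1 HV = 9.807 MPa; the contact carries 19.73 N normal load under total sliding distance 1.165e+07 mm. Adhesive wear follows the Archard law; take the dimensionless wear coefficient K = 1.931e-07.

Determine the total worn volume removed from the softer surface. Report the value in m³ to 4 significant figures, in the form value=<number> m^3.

The intermediates appear rounded, and every step runs at exact precision — rounded just once, at four significant figures.
Convert: Distance covered L = 1.165e+07 mm = 1.165e+04 m.
Convert: Hardness H = 193.1 HV × 9.807 MPa/HV = 1894 MPa = 1.894e+09 Pa.
Restated in SI base units: W = 19.73 N, H = 1.894e+09 Pa, K = 1.931e-07.
Apply Archard: V = K·W·L/H = 1.931e-07 · 19.73 · 1.165e+04 / 1.894e+09 = 2.344e-11 m³.

value=2.344e-11 m^3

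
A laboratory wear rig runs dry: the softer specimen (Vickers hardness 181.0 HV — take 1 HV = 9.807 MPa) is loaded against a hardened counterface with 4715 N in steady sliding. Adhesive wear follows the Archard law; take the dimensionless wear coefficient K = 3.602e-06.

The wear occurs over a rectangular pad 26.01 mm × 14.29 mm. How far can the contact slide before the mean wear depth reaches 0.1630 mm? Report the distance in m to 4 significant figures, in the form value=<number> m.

The algebra carries full float precision, and intermediates are displayed rounded, and a single final rounding: 4 significant digits.
Convert: Hardness H = 181.0 HV × 9.807 MPa/HV = 1775 MPa = 1.775e+09 Pa.
Convert: Pad sides 26.01 mm × 14.29 mm = 0.02601 m × 0.01429 m. Contact area A = 0.02601 m × 0.01429 m = 3.717e-04 m².
Convert: Depth limit h_lim = 0.1630 mm = 1.630e-04 m.
Restated in SI base units: W = 4715 N, H = 1.775e+09 Pa, K = 3.602e-06.
Allowed volume V_lim = h_lim·A = 1.630e-04 · 3.717e-04 = 6.058e-08 m³.
Life L = V_lim·H/(K·W) = 6.058e-08 · 1.775e+09 / (3.602e-06 · 4715) = 6332 m.

value=6332 m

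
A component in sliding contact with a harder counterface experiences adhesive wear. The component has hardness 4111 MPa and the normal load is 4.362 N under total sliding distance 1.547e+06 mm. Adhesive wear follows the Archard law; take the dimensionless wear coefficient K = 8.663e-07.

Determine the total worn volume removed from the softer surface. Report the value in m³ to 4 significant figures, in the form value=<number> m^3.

Every step keeps exact precision. Intermediate values are printed rounded; one last rounding: four significant figures.
Distance covered L = 1.547e+06 mm = 1547 m.
Hardness H = 4111 MPa = 4.111e+09 Pa.
SI base units throughout: W = 4.362 N, H = 4.111e+09 Pa, K = 8.663e-07.
Wear volume V = K·W·L/H = 8.663e-07 · 4.362 · 1547 / 4.111e+09 = 1.422e-12 m³.

value=1.422e-12 m^3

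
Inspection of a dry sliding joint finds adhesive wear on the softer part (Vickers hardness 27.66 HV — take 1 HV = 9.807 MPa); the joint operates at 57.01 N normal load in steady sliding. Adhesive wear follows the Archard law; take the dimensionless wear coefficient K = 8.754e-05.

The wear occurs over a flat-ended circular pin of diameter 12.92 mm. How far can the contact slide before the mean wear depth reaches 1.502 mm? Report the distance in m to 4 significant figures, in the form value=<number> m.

value=1.070e+04 m

Each operation maintains full float precision; the intermediates appear rounded, and one last rounding: four significant digits.
Convert: Hardness H = 27.66 HV × 9.807 MPa/HV = 271.3 MPa = 2.713e+08 Pa.
Convert: Pin diameter d = 12.92 mm = 0.01292 m. Contact area A = π·d²/4 = π·(0.01292 m)²/4 = 1.311e-04 m².
Convert: Depth limit h_lim = 1.502 mm = 0.001502 m.
Working in SI base units: W = 57.01 N, H = 2.713e+08 Pa, K = 8.754e-05.
Wearable volume V_lim = h_lim·A = 0.001502 · 1.311e-04 = 1.969e-07 m³.
Sliding life L = V_lim·H/(K·W) = 1.969e-07 · 2.713e+08 / (8.754e-05 · 57.01) = 1.070e+04 m.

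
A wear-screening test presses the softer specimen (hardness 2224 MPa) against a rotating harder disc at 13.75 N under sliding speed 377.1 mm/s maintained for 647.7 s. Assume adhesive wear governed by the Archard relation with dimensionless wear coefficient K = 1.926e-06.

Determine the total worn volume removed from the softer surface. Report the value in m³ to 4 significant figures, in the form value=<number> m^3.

value=2.908e-12 m^3

The intermediates appear rounded; the computation keeps exact precision — rounded once at the end, at 4 significant digits.
Convert: Sliding speed v = 377.1 mm/s = 0.3771 m/s. Total distance L = v·t = 0.3771 m/s × 647.7 s = 244.2 m.
Convert: Hardness H = 2224 MPa = 2.224e+09 Pa.
In SI base units: W = 13.75 N, H = 2.224e+09 Pa, K = 1.926e-06.
Worn volume V = K·W·L/H = 1.926e-06 · 13.75 · 244.2 / 2.224e+09 = 2.908e-12 m³.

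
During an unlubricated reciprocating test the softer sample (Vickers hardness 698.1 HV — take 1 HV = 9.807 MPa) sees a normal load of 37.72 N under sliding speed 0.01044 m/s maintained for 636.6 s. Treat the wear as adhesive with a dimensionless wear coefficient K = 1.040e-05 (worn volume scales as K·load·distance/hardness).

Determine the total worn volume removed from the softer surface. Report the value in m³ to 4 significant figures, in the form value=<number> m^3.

value=3.808e-13 m^3

Each operation runs at full float precision, and intermediate values are printed rounded — one last rounding, at four significant figures.
Distance L = v·t = 0.01044 m/s × 636.6 s = 6.646 m.
Hardness H = 698.1 HV × 9.807 MPa/HV = 6846 MPa = 6.846e+09 Pa.
Expressed in SI base units: W = 37.72 N, H = 6.846e+09 Pa, K = 1.040e-05.
Archard volume V = K·W·L/H = 1.040e-05 · 37.72 · 6.646 / 6.846e+09 = 3.808e-13 m³.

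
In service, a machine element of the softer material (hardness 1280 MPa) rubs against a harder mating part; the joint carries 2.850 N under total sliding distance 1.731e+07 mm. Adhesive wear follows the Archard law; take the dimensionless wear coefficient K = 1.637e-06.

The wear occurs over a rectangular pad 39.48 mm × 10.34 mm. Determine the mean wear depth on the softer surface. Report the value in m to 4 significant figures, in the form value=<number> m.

Every step keeps full float precision; intermediates appear rounded. Rounded once at the end, at 4 significant digits.
Distance covered L = 1.731e+07 mm = 1.731e+04 m.
Hardness H = 1280 MPa = 1.280e+09 Pa.
Pad sides 39.48 mm × 10.34 mm = 0.03948 m × 0.01034 m. Contact area A = 0.03948 m × 0.01034 m = 4.082e-04 m².
Working in SI base units: W = 2.850 N, H = 1.280e+09 Pa, K = 1.637e-06.
The Archard volume V = K·W·L/H = 1.637e-06 · 2.850 · 1.731e+04 / 1.280e+09 = 6.309e-11 m³.
Depth of wear h = V/A = 6.309e-11 / 4.082e-04 = 1.546e-07 m.

value=1.546e-07 m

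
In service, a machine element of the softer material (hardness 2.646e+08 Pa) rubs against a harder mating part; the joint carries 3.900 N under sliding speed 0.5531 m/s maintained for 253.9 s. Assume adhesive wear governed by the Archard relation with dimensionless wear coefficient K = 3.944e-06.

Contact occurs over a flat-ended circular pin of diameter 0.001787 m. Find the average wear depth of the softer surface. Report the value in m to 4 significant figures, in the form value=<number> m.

value=3.255e-06 m

Intermediates are displayed rounded, and each operation carries full precision, and a lone final rounding, at four significant figures.
Sliding distance L = v·t = 0.5531 m/s × 253.9 s = 140.4 m.
Contact area A = π·d²/4 = π·(0.001787 m)²/4 = 2.508e-06 m².
In SI base units, W = 3.900 N, H = 2.646e+08 Pa, K = 3.944e-06.
The Archard volume V = K·W·L/H = 3.944e-06 · 3.900 · 140.4 / 2.646e+08 = 8.164e-12 m³.
Mean depth h = V/A = 8.164e-12 / 2.508e-06 = 3.255e-06 m.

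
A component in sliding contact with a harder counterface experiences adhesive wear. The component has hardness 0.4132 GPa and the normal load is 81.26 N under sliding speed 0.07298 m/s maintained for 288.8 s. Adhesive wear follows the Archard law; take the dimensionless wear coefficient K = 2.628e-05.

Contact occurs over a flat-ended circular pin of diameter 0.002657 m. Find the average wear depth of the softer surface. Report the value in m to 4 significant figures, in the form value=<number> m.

Shown intermediates are rounded. The computation maintains exact precision. Rounded once at the end, at 4 significant figures.
Total distance L = v·t = 0.07298 m/s × 288.8 s = 21.08 m.
Hardness H = 0.4132 GPa = 4.132e+08 Pa.
Contact area A = π·d²/4 = π·(0.002657 m)²/4 = 5.545e-06 m².
Working in SI base units: W = 81.26 N, H = 4.132e+08 Pa, K = 2.628e-05.
By Archard's law, V = K·W·L/H = 2.628e-05 · 81.26 · 21.08 / 4.132e+08 = 1.089e-10 m³.
Mean depth h = V/A = 1.089e-10 / 5.545e-06 = 1.965e-05 m.

value=1.965e-05 m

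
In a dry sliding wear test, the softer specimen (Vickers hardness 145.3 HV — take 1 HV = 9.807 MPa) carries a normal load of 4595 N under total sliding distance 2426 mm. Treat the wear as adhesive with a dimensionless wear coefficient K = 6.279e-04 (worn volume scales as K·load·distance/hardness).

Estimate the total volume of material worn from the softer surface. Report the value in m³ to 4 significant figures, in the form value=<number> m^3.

value=4.912e-09 m^3

All working math runs at full float precision — quoted intermediates are rounded. Rounded just once, at four significant figures.
Sliding distance L = 2426 mm = 2.426 m.
Hardness H = 145.3 HV × 9.807 MPa/HV = 1425 MPa = 1.425e+09 Pa.
Restated in SI base units: W = 4595 N, H = 1.425e+09 Pa, K = 6.279e-04.
Archard relation: V = K·W·L/H = 6.279e-04 · 4595 · 2.426 / 1.425e+09 = 4.912e-09 m³.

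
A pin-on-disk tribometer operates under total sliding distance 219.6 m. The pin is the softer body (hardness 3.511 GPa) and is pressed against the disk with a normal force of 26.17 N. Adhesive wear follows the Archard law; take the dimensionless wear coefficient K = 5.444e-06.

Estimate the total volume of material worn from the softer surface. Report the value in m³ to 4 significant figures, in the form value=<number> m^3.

Printed values are rounded; each operation keeps full float precision, and rounded once at the end, at 4 significant figures.
Convert: Hardness H = 3.511 GPa = 3.511e+09 Pa.
In SI base units, W = 26.17 N, H = 3.511e+09 Pa, K = 5.444e-06.
Apply Archard: V = K·W·L/H = 5.444e-06 · 26.17 · 219.6 / 3.511e+09 = 8.911e-12 m³.

value=8.911e-12 m^3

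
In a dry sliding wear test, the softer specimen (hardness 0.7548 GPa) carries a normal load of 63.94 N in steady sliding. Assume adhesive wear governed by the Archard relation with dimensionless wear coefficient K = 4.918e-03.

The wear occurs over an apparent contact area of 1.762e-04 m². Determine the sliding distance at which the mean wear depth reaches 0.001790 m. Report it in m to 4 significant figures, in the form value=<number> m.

The algebra keeps full precision. Intermediate values are displayed rounded, and rounded once at the end: 4 significant digits.
Hardness H = 0.7548 GPa = 7.548e+08 Pa.
Working in SI base units: W = 63.94 N, H = 7.548e+08 Pa, K = 4.918e-03.
At the depth limit, V_lim = h_lim·A = 0.001790 · 1.762e-04 = 3.154e-07 m³.
So the life L = V_lim·H/(K·W) = 3.154e-07 · 7.548e+08 / (4.918e-03 · 63.94) = 757.1 m.

value=757.1 m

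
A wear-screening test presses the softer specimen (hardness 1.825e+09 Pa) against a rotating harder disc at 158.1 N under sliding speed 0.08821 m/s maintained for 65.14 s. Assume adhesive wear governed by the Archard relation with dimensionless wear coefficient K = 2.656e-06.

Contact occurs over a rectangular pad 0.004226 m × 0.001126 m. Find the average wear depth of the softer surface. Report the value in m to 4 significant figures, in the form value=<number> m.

Each operation keeps full precision — intermediates are shown rounded. Rounded just once, at 4 significant digits.
Convert: The distance L = v·t = 0.08821 m/s × 65.14 s = 5.746 m.
Convert: Contact area A = 0.004226 m × 0.001126 m = 4.758e-06 m².
In SI base units: W = 158.1 N, H = 1.825e+09 Pa, K = 2.656e-06.
The Archard volume V = K·W·L/H = 2.656e-06 · 158.1 · 5.746 / 1.825e+09 = 1.322e-12 m³.
Mean wear depth h = V/A = 1.322e-12 / 4.758e-06 = 2.778e-07 m.

value=2.778e-07 m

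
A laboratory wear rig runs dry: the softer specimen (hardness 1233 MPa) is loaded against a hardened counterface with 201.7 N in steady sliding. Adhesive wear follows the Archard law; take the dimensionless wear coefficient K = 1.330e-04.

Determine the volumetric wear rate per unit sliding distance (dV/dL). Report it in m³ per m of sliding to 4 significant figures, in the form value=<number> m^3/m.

The algebra runs at exact precision; intermediate values are shown rounded — one final rounding to four significant figures.
Convert: Hardness H = 1233 MPa = 1.233e+09 Pa.
Expressed in SI base units: W = 201.7 N, H = 1.233e+09 Pa, K = 1.330e-04.
Volumetric rate dV/dL = K·W/H (independent of L): 1.330e-04 · 201.7 / 1.233e+09 = 2.176e-11 m³/m.

value=2.176e-11 m^3/m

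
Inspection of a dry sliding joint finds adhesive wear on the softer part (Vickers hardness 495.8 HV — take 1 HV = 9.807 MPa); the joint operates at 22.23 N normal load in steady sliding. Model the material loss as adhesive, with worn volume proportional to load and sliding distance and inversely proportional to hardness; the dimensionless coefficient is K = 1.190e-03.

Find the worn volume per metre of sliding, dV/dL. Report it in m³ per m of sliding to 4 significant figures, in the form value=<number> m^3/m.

The computation runs at exact precision. Intermediate values appear rounded. Rounded just once, at four significant figures.
Hardness H = 495.8 HV × 9.807 MPa/HV = 4862 MPa = 4.862e+09 Pa.
In SI base units, W = 22.23 N, H = 4.862e+09 Pa, K = 1.190e-03.
Volumetric rate dV/dL = K·W/H (no L dependence): 1.190e-03 · 22.23 / 4.862e+09 = 5.441e-12 m³/m.

value=5.441e-12 m^3/m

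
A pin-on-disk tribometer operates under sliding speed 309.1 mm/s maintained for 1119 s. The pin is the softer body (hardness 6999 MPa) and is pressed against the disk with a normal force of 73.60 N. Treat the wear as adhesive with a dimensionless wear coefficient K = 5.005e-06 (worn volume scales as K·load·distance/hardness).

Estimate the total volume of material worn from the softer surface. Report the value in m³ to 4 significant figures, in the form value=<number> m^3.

value=1.820e-11 m^3

The intermediates are displayed rounded. The algebra keeps full float precision, and one last rounding: four significant figures.
Sliding speed v = 309.1 mm/s = 0.3091 m/s. Distance covered L = v·t = 0.3091 m/s × 1119 s = 345.9 m.
Hardness H = 6999 MPa = 6.999e+09 Pa.
SI base units throughout: W = 73.60 N, H = 6.999e+09 Pa, K = 5.005e-06.
The Archard volume V = K·W·L/H = 5.005e-06 · 73.60 · 345.9 / 6.999e+09 = 1.820e-11 m³.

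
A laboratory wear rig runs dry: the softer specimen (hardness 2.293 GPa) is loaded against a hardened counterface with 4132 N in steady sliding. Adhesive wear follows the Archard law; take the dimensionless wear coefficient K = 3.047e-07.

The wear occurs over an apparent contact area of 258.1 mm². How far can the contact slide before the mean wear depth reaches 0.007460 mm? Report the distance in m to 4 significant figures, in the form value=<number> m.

value=3507 m

Every step maintains exact precision — the intermediates are displayed rounded — rounded just once: four significant figures.
Hardness H = 2.293 GPa = 2.293e+09 Pa.
Contact area A = 258.1 mm² = 2.581e-04 m².
Depth limit h_lim = 0.007460 mm = 7.460e-06 m.
As SI base values: W = 4132 N, H = 2.293e+09 Pa, K = 3.047e-07.
Wearable volume V_lim = h_lim·A = 7.460e-06 · 2.581e-04 = 1.925e-09 m³.
So the life L = V_lim·H/(K·W) = 1.925e-09 · 2.293e+09 / (3.047e-07 · 4132) = 3507 m.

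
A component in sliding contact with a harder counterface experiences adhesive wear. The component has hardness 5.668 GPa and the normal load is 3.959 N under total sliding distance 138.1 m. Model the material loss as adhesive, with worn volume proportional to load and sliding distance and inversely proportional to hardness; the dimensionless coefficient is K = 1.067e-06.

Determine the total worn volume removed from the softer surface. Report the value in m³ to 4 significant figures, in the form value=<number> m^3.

All arithmetic runs at exact precision; the intermediates are printed rounded. Rounded just once to 4 significant digits.
Hardness H = 5.668 GPa = 5.668e+09 Pa.
Working in SI base units: W = 3.959 N, H = 5.668e+09 Pa, K = 1.067e-06.
Volume removed: V = K·W·L/H = 1.067e-06 · 3.959 · 138.1 / 5.668e+09 = 1.029e-13 m³.

value=1.029e-13 m^3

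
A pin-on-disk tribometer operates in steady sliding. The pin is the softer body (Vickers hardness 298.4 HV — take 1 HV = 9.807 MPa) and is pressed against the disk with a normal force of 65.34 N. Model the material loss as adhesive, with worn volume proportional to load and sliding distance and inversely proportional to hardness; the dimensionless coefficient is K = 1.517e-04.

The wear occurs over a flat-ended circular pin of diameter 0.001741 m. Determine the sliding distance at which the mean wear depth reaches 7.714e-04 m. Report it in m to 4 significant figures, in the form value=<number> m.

The intermediates are displayed rounded; all arithmetic maintains full float precision. Rounded once at the end to 4 significant figures.
Hardness H = 298.4 HV × 9.807 MPa/HV = 2926 MPa = 2.926e+09 Pa.
Contact area A = π·d²/4 = π·(0.001741 m)²/4 = 2.381e-06 m².
In SI base units, W = 65.34 N, H = 2.926e+09 Pa, K = 1.517e-04.
Wearable volume V_lim = h_lim·A = 7.714e-04 · 2.381e-06 = 1.836e-09 m³.
Sliding life L = V_lim·H/(K·W) = 1.836e-09 · 2.926e+09 / (1.517e-04 · 65.34) = 542.2 m.

value=542.2 m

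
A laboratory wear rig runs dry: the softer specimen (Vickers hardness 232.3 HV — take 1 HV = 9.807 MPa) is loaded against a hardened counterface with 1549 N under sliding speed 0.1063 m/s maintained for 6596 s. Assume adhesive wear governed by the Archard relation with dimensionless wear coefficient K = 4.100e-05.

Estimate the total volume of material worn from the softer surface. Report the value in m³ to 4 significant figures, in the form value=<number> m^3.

value=1.955e-08 m^3

Intermediates are shown rounded; all working math maintains full precision — a single final rounding to four significant digits.
Total distance L = v·t = 0.1063 m/s × 6596 s = 701.2 m.
Hardness H = 232.3 HV × 9.807 MPa/HV = 2278 MPa = 2.278e+09 Pa.
Expressed in SI base units: W = 1549 N, H = 2.278e+09 Pa, K = 4.100e-05.
Archard relation: V = K·W·L/H = 4.100e-05 · 1549 · 701.2 / 2.278e+09 = 1.955e-08 m³.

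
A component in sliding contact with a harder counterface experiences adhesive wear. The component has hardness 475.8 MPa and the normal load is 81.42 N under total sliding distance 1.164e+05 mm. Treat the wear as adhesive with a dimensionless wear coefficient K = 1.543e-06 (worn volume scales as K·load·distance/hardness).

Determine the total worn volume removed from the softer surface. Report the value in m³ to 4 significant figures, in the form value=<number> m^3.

The intermediates appear rounded, and all arithmetic carries full float precision; a lone final rounding, at four significant figures.
Convert: The distance L = 1.164e+05 mm = 116.4 m.
Convert: Hardness H = 475.8 MPa = 4.758e+08 Pa.
Collected in SI base units: W = 81.42 N, H = 4.758e+08 Pa, K = 1.543e-06.
Volume removed: V = K·W·L/H = 1.543e-06 · 81.42 · 116.4 / 4.758e+08 = 3.073e-11 m³.

value=3.073e-11 m^3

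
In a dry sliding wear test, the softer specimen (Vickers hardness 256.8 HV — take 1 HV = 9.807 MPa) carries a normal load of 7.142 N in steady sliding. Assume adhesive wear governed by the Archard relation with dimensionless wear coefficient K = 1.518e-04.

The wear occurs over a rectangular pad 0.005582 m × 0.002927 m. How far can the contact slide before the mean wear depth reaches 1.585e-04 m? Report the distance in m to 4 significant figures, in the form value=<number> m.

Intermediate values are shown rounded, and every step runs at full float precision — one last rounding, at four significant figures.
Hardness H = 256.8 HV × 9.807 MPa/HV = 2518 MPa = 2.518e+09 Pa.
Contact area A = 0.005582 m × 0.002927 m = 1.634e-05 m².
Working in SI base units: W = 7.142 N, H = 2.518e+09 Pa, K = 1.518e-04.
At the depth limit, V_lim = h_lim·A = 1.585e-04 · 1.634e-05 = 2.590e-09 m³.
Inverting, life L = V_lim·H/(K·W) = 2.590e-09 · 2.518e+09 / (1.518e-04 · 7.142) = 6016 m.

value=6016 m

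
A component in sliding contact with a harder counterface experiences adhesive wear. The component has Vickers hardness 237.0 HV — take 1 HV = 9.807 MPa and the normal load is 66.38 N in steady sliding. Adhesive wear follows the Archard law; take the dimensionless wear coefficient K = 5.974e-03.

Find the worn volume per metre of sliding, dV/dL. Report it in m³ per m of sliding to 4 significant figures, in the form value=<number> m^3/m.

Intermediates are shown rounded — all working math runs at exact precision. Rounded once at the end, at 4 significant figures.
Hardness H = 237.0 HV × 9.807 MPa/HV = 2324 MPa = 2.324e+09 Pa.
Expressed in SI base units: W = 66.38 N, H = 2.324e+09 Pa, K = 5.974e-03.
Rate of wear dV/dL = K·W/H (independent of L): 5.974e-03 · 66.38 / 2.324e+09 = 1.706e-10 m³/m.

value=1.706e-10 m^3/m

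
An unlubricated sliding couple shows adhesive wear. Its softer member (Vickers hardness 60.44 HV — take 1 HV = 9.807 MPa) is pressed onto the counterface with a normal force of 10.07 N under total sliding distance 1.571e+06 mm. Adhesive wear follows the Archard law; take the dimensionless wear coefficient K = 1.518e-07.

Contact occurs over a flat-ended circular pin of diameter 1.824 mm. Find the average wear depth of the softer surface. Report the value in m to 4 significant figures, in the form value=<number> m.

Intermediate values are shown rounded; each operation runs at exact precision. Rounded just once to four significant digits.
Convert: Path length L = 1.571e+06 mm = 1571 m.
Convert: Hardness H = 60.44 HV × 9.807 MPa/HV = 592.7 MPa = 5.927e+08 Pa.
Convert: Pin diameter d = 1.824 mm = 0.001824 m. Contact area A = π·d²/4 = π·(0.001824 m)²/4 = 2.613e-06 m².
As SI base values: W = 10.07 N, H = 5.927e+08 Pa, K = 1.518e-07.
Apply Archard: V = K·W·L/H = 1.518e-07 · 10.07 · 1571 / 5.927e+08 = 4.052e-12 m³.
Mean depth h = V/A = 4.052e-12 / 2.613e-06 = 1.551e-06 m.

value=1.551e-06 m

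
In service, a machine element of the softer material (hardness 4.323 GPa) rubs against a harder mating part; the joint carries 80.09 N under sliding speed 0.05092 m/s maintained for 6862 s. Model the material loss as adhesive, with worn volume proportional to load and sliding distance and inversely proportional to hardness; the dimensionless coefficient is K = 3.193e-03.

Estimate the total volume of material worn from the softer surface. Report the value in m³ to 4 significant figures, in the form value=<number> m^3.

Every step runs at full float precision, and quoted intermediates are rounded — a lone final rounding, at 4 significant digits.
Convert: The distance L = v·t = 0.05092 m/s × 6862 s = 349.4 m.
Convert: Hardness H = 4.323 GPa = 4.323e+09 Pa.
SI base units throughout: W = 80.09 N, H = 4.323e+09 Pa, K = 3.193e-03.
The Archard volume V = K·W·L/H = 3.193e-03 · 80.09 · 349.4 / 4.323e+09 = 2.067e-08 m³.

value=2.067e-08 m^3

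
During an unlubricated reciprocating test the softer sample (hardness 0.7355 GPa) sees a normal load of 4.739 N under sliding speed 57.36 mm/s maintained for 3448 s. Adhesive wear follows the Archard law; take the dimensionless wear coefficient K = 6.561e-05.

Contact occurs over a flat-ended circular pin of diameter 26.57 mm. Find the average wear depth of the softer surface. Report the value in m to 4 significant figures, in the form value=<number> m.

value=1.508e-07 m

Each operation runs at full float precision, and intermediates are printed rounded; one last rounding: four significant figures.
Convert: Sliding speed v = 57.36 mm/s = 0.05736 m/s. Sliding distance L = v·t = 0.05736 m/s × 3448 s = 197.8 m.
Convert: Hardness H = 0.7355 GPa = 7.355e+08 Pa.
Convert: Pin diameter d = 26.57 mm = 0.02657 m. Contact area A = π·d²/4 = π·(0.02657 m)²/4 = 5.545e-04 m².
Restated in SI base units: W = 4.739 N, H = 7.355e+08 Pa, K = 6.561e-05.
By Archard's law, V = K·W·L/H = 6.561e-05 · 4.739 · 197.8 / 7.355e+08 = 8.361e-11 m³.
Average depth h = V/A = 8.361e-11 / 5.545e-04 = 1.508e-07 m.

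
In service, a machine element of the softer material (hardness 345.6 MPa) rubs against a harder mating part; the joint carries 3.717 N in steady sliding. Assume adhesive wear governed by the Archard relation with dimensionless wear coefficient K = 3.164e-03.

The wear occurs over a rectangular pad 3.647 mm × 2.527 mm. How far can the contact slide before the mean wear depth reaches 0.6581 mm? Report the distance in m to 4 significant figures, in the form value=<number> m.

Intermediates are shown rounded; every step keeps full precision. Rounded just once, at four significant digits.
Convert: Hardness H = 345.6 MPa = 3.456e+08 Pa.
Convert: Pad sides 3.647 mm × 2.527 mm = 0.003647 m × 0.002527 m. Contact area A = 0.003647 m × 0.002527 m = 9.216e-06 m².
Convert: Depth limit h_lim = 0.6581 mm = 6.581e-04 m.
In SI base units, W = 3.717 N, H = 3.456e+08 Pa, K = 3.164e-03.
Allowed volume V_lim = h_lim·A = 6.581e-04 · 9.216e-06 = 6.065e-09 m³.
Inverting, life L = V_lim·H/(K·W) = 6.065e-09 · 3.456e+08 / (3.164e-03 · 3.717) = 178.2 m.

value=178.2 m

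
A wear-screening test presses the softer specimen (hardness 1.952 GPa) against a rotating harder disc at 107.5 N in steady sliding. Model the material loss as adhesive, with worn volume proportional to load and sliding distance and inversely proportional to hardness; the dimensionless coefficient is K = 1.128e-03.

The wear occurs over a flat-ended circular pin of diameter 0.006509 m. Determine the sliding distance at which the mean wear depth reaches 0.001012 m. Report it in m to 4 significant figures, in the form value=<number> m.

Intermediate values are shown rounded; the computation keeps full precision, and rounded once at the end: four significant figures.
Hardness H = 1.952 GPa = 1.952e+09 Pa.
Contact area A = π·d²/4 = π·(0.006509 m)²/4 = 3.328e-05 m².
Collected in SI base units: W = 107.5 N, H = 1.952e+09 Pa, K = 1.128e-03.
At the depth limit, V_lim = h_lim·A = 0.001012 · 3.328e-05 = 3.367e-08 m³.
Inverting, life L = V_lim·H/(K·W) = 3.367e-08 · 1.952e+09 / (1.128e-03 · 107.5) = 542.1 m.

value=542.1 m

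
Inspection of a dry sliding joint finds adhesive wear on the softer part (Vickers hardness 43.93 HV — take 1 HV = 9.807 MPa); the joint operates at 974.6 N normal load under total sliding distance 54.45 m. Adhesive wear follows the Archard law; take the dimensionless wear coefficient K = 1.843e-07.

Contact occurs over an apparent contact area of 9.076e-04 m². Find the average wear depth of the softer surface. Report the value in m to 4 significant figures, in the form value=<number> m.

Intermediate values are printed rounded. The computation holds full float precision, and one final rounding to four significant digits.
Convert: Hardness H = 43.93 HV × 9.807 MPa/HV = 430.8 MPa = 4.308e+08 Pa.
In SI base units, W = 974.6 N, H = 4.308e+08 Pa, K = 1.843e-07.
By Archard's law, V = K·W·L/H = 1.843e-07 · 974.6 · 54.45 / 4.308e+08 = 2.270e-11 m³.
Depth h = V/A = 2.270e-11 / 9.076e-04 = 2.501e-08 m.

value=2.501e-08 m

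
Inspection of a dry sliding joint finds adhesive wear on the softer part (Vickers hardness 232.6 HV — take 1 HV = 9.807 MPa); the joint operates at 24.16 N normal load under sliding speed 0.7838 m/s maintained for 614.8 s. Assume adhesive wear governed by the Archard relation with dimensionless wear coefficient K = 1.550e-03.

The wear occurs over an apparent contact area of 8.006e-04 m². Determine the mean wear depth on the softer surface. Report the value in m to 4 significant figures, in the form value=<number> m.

Printed values are rounded, and all working math carries full precision, and one final rounding, at 4 significant figures.
Convert: Distance L = v·t = 0.7838 m/s × 614.8 s = 481.9 m.
Convert: Hardness H = 232.6 HV × 9.807 MPa/HV = 2281 MPa = 2.281e+09 Pa.
Restated in SI base units: W = 24.16 N, H = 2.281e+09 Pa, K = 1.550e-03.
Volume removed: V = K·W·L/H = 1.550e-03 · 24.16 · 481.9 / 2.281e+09 = 7.911e-09 m³.
Wear depth h = V/A = 7.911e-09 / 8.006e-04 = 9.881e-06 m.

value=9.881e-06 m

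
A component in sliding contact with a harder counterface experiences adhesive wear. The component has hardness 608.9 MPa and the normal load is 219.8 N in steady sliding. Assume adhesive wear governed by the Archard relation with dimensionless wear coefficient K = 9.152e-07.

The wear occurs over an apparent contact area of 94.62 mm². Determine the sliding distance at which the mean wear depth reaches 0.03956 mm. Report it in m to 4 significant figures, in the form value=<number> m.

value=1.133e+04 m

Intermediate values are printed rounded; the computation carries full float precision — rounded just once, at 4 significant figures.
Hardness H = 608.9 MPa = 6.089e+08 Pa.
Contact area A = 94.62 mm² = 9.462e-05 m².
Depth limit h_lim = 0.03956 mm = 3.956e-05 m.
In SI base units, W = 219.8 N, H = 6.089e+08 Pa, K = 9.152e-07.
Limit volume V_lim = h_lim·A = 3.956e-05 · 9.462e-05 = 3.743e-09 m³.
Sliding life L = V_lim·H/(K·W) = 3.743e-09 · 6.089e+08 / (9.152e-07 · 219.8) = 1.133e+04 m.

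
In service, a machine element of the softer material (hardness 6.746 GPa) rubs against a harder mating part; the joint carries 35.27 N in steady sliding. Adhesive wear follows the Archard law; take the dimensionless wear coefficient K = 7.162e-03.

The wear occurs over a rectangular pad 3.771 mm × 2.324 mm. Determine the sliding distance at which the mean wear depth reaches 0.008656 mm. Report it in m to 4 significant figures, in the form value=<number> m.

Intermediate values are shown rounded. All arithmetic keeps full precision; one last rounding, at four significant digits.
Convert: Hardness H = 6.746 GPa = 6.746e+09 Pa.
Convert: Pad sides 3.771 mm × 2.324 mm = 0.003771 m × 0.002324 m. Contact area A = 0.003771 m × 0.002324 m = 8.764e-06 m².
Convert: Depth limit h_lim = 0.008656 mm = 8.656e-06 m.
Expressed in SI base units: W = 35.27 N, H = 6.746e+09 Pa, K = 7.162e-03.
Wearable volume V_lim = h_lim·A = 8.656e-06 · 8.764e-06 = 7.586e-11 m³.
So the life L = V_lim·H/(K·W) = 7.586e-11 · 6.746e+09 / (7.162e-03 · 35.27) = 2.026 m.

value=2.026 m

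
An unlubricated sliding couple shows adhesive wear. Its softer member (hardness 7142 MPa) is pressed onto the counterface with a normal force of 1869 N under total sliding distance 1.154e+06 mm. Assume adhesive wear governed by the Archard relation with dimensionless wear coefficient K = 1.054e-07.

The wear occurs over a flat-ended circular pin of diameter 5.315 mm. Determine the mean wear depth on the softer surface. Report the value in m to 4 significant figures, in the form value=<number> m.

Shown intermediates are rounded, and the algebra holds full float precision — one last rounding to four significant figures.
Path length L = 1.154e+06 mm = 1154 m.
Hardness H = 7142 MPa = 7.142e+09 Pa.
Pin diameter d = 5.315 mm = 0.005315 m. Contact area A = π·d²/4 = π·(0.005315 m)²/4 = 2.219e-05 m².
Restated in SI base units: W = 1869 N, H = 7.142e+09 Pa, K = 1.054e-07.
Archard relation: V = K·W·L/H = 1.054e-07 · 1869 · 1154 / 7.142e+09 = 3.183e-11 m³.
Depth h = V/A = 3.183e-11 / 2.219e-05 = 1.435e-06 m.

value=1.435e-06 m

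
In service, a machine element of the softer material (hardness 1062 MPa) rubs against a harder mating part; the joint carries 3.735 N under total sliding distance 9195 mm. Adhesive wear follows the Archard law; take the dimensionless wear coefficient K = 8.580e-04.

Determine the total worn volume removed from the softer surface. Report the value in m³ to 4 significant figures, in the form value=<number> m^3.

Shown intermediates are rounded; all working math carries exact precision. Rounded once at the end to 4 significant figures.
Convert: Distance L = 9195 mm = 9.195 m.
Convert: Hardness H = 1062 MPa = 1.062e+09 Pa.
In SI base units: W = 3.735 N, H = 1.062e+09 Pa, K = 8.580e-04.
Archard volume V = K·W·L/H = 8.580e-04 · 3.735 · 9.195 / 1.062e+09 = 2.775e-11 m³.

value=2.775e-11 m^3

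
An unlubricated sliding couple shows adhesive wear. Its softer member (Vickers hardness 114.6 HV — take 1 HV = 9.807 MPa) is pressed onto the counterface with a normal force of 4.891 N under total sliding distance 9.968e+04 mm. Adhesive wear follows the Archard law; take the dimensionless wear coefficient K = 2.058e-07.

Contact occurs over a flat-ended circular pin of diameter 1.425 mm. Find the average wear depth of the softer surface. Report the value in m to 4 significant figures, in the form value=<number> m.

Intermediate values are displayed rounded. Each operation maintains full precision — one last rounding: four significant digits.
Distance L = 9.968e+04 mm = 99.68 m.
Hardness H = 114.6 HV × 9.807 MPa/HV = 1124 MPa = 1.124e+09 Pa.
Pin diameter d = 1.425 mm = 0.001425 m. Contact area A = π·d²/4 = π·(0.001425 m)²/4 = 1.595e-06 m².
Restated in SI base units: W = 4.891 N, H = 1.124e+09 Pa, K = 2.058e-07.
Wear volume V = K·W·L/H = 2.058e-07 · 4.891 · 99.68 / 1.124e+09 = 8.928e-14 m³.
Average depth h = V/A = 8.928e-14 / 1.595e-06 = 5.598e-08 m.

value=5.598e-08 m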